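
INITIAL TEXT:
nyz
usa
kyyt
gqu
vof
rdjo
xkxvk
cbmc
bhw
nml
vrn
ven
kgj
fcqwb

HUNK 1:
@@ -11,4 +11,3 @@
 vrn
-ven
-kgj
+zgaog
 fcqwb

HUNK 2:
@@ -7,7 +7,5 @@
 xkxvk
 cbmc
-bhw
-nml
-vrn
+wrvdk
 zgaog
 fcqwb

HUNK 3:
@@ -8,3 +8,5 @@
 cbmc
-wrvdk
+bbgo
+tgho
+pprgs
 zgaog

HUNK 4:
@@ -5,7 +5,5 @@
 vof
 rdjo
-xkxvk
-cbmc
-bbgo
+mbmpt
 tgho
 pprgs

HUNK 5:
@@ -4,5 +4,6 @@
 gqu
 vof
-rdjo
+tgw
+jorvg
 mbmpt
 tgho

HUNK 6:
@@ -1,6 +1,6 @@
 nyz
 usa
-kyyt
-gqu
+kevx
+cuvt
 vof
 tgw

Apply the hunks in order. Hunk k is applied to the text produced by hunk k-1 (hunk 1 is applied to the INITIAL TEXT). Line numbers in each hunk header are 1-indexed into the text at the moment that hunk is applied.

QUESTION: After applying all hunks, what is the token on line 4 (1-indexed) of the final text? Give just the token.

Hunk 1: at line 11 remove [ven,kgj] add [zgaog] -> 13 lines: nyz usa kyyt gqu vof rdjo xkxvk cbmc bhw nml vrn zgaog fcqwb
Hunk 2: at line 7 remove [bhw,nml,vrn] add [wrvdk] -> 11 lines: nyz usa kyyt gqu vof rdjo xkxvk cbmc wrvdk zgaog fcqwb
Hunk 3: at line 8 remove [wrvdk] add [bbgo,tgho,pprgs] -> 13 lines: nyz usa kyyt gqu vof rdjo xkxvk cbmc bbgo tgho pprgs zgaog fcqwb
Hunk 4: at line 5 remove [xkxvk,cbmc,bbgo] add [mbmpt] -> 11 lines: nyz usa kyyt gqu vof rdjo mbmpt tgho pprgs zgaog fcqwb
Hunk 5: at line 4 remove [rdjo] add [tgw,jorvg] -> 12 lines: nyz usa kyyt gqu vof tgw jorvg mbmpt tgho pprgs zgaog fcqwb
Hunk 6: at line 1 remove [kyyt,gqu] add [kevx,cuvt] -> 12 lines: nyz usa kevx cuvt vof tgw jorvg mbmpt tgho pprgs zgaog fcqwb
Final line 4: cuvt

Answer: cuvt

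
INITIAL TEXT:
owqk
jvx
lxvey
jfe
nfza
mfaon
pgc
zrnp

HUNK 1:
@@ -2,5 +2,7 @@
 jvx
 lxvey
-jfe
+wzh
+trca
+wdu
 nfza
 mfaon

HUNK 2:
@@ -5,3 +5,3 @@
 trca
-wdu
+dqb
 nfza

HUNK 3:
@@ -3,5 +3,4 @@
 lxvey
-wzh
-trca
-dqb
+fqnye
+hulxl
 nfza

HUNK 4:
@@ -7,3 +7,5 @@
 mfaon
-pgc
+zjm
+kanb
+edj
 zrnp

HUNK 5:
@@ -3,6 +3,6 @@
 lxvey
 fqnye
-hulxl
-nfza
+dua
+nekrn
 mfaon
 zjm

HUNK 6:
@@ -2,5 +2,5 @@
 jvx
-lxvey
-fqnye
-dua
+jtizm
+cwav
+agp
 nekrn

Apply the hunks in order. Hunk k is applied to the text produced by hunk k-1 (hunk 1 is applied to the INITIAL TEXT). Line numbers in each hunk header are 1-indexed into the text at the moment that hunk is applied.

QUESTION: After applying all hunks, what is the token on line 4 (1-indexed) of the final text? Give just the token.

Hunk 1: at line 2 remove [jfe] add [wzh,trca,wdu] -> 10 lines: owqk jvx lxvey wzh trca wdu nfza mfaon pgc zrnp
Hunk 2: at line 5 remove [wdu] add [dqb] -> 10 lines: owqk jvx lxvey wzh trca dqb nfza mfaon pgc zrnp
Hunk 3: at line 3 remove [wzh,trca,dqb] add [fqnye,hulxl] -> 9 lines: owqk jvx lxvey fqnye hulxl nfza mfaon pgc zrnp
Hunk 4: at line 7 remove [pgc] add [zjm,kanb,edj] -> 11 lines: owqk jvx lxvey fqnye hulxl nfza mfaon zjm kanb edj zrnp
Hunk 5: at line 3 remove [hulxl,nfza] add [dua,nekrn] -> 11 lines: owqk jvx lxvey fqnye dua nekrn mfaon zjm kanb edj zrnp
Hunk 6: at line 2 remove [lxvey,fqnye,dua] add [jtizm,cwav,agp] -> 11 lines: owqk jvx jtizm cwav agp nekrn mfaon zjm kanb edj zrnp
Final line 4: cwav

Answer: cwav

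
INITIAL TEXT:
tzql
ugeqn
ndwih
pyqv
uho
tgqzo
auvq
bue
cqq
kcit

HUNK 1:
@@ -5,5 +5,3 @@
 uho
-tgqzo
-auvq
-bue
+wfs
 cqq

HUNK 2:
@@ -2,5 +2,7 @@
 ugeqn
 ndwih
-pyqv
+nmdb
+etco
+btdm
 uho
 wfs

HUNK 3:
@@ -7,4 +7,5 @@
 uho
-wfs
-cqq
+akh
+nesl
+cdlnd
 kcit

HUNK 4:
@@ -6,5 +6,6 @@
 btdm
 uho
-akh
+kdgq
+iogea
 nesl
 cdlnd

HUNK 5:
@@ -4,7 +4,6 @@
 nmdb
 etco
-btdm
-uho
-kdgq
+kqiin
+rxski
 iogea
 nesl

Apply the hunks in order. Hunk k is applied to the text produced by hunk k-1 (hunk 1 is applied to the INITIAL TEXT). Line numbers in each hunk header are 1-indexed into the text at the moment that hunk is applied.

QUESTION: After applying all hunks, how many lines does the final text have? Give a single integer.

Answer: 11

Derivation:
Hunk 1: at line 5 remove [tgqzo,auvq,bue] add [wfs] -> 8 lines: tzql ugeqn ndwih pyqv uho wfs cqq kcit
Hunk 2: at line 2 remove [pyqv] add [nmdb,etco,btdm] -> 10 lines: tzql ugeqn ndwih nmdb etco btdm uho wfs cqq kcit
Hunk 3: at line 7 remove [wfs,cqq] add [akh,nesl,cdlnd] -> 11 lines: tzql ugeqn ndwih nmdb etco btdm uho akh nesl cdlnd kcit
Hunk 4: at line 6 remove [akh] add [kdgq,iogea] -> 12 lines: tzql ugeqn ndwih nmdb etco btdm uho kdgq iogea nesl cdlnd kcit
Hunk 5: at line 4 remove [btdm,uho,kdgq] add [kqiin,rxski] -> 11 lines: tzql ugeqn ndwih nmdb etco kqiin rxski iogea nesl cdlnd kcit
Final line count: 11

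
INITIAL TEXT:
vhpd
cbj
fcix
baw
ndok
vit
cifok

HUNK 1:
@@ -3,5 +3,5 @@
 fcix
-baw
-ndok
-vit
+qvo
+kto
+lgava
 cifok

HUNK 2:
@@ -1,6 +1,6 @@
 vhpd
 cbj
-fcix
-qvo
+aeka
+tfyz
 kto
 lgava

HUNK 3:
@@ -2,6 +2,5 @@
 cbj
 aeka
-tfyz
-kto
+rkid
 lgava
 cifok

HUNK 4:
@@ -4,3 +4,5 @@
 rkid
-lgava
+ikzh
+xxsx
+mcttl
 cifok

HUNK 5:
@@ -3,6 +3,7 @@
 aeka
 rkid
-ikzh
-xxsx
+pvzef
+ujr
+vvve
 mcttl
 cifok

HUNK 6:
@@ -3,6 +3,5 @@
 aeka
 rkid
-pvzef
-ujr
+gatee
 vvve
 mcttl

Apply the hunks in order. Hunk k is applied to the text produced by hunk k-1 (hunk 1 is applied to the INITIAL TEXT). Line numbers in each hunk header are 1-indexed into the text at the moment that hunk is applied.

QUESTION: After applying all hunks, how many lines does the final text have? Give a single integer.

Answer: 8

Derivation:
Hunk 1: at line 3 remove [baw,ndok,vit] add [qvo,kto,lgava] -> 7 lines: vhpd cbj fcix qvo kto lgava cifok
Hunk 2: at line 1 remove [fcix,qvo] add [aeka,tfyz] -> 7 lines: vhpd cbj aeka tfyz kto lgava cifok
Hunk 3: at line 2 remove [tfyz,kto] add [rkid] -> 6 lines: vhpd cbj aeka rkid lgava cifok
Hunk 4: at line 4 remove [lgava] add [ikzh,xxsx,mcttl] -> 8 lines: vhpd cbj aeka rkid ikzh xxsx mcttl cifok
Hunk 5: at line 3 remove [ikzh,xxsx] add [pvzef,ujr,vvve] -> 9 lines: vhpd cbj aeka rkid pvzef ujr vvve mcttl cifok
Hunk 6: at line 3 remove [pvzef,ujr] add [gatee] -> 8 lines: vhpd cbj aeka rkid gatee vvve mcttl cifok
Final line count: 8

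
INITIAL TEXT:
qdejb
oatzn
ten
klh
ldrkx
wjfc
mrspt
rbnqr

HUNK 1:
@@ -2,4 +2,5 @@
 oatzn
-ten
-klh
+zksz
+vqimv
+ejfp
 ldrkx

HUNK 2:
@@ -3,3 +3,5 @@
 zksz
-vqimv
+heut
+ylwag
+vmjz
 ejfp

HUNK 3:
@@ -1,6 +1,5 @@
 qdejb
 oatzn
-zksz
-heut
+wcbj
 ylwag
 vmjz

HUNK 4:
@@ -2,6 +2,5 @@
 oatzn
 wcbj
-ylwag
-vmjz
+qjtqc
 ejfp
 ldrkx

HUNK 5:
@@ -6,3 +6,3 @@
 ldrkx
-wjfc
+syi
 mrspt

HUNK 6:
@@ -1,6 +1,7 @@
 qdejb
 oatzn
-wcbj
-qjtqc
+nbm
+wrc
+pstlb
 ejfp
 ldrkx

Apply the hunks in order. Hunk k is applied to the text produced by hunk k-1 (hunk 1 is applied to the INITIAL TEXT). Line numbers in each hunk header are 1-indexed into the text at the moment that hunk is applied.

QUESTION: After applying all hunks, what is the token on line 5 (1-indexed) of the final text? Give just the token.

Hunk 1: at line 2 remove [ten,klh] add [zksz,vqimv,ejfp] -> 9 lines: qdejb oatzn zksz vqimv ejfp ldrkx wjfc mrspt rbnqr
Hunk 2: at line 3 remove [vqimv] add [heut,ylwag,vmjz] -> 11 lines: qdejb oatzn zksz heut ylwag vmjz ejfp ldrkx wjfc mrspt rbnqr
Hunk 3: at line 1 remove [zksz,heut] add [wcbj] -> 10 lines: qdejb oatzn wcbj ylwag vmjz ejfp ldrkx wjfc mrspt rbnqr
Hunk 4: at line 2 remove [ylwag,vmjz] add [qjtqc] -> 9 lines: qdejb oatzn wcbj qjtqc ejfp ldrkx wjfc mrspt rbnqr
Hunk 5: at line 6 remove [wjfc] add [syi] -> 9 lines: qdejb oatzn wcbj qjtqc ejfp ldrkx syi mrspt rbnqr
Hunk 6: at line 1 remove [wcbj,qjtqc] add [nbm,wrc,pstlb] -> 10 lines: qdejb oatzn nbm wrc pstlb ejfp ldrkx syi mrspt rbnqr
Final line 5: pstlb

Answer: pstlb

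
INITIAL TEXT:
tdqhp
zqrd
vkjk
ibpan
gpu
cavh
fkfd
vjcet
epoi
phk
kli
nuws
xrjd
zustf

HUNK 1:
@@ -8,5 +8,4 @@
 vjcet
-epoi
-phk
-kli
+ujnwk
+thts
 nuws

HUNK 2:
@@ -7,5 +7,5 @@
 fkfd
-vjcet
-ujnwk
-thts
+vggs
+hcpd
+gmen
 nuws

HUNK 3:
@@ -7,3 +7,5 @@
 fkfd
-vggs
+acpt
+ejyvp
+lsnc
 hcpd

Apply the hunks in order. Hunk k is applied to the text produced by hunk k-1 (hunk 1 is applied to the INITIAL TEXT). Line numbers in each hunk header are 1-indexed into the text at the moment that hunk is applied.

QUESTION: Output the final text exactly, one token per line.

Hunk 1: at line 8 remove [epoi,phk,kli] add [ujnwk,thts] -> 13 lines: tdqhp zqrd vkjk ibpan gpu cavh fkfd vjcet ujnwk thts nuws xrjd zustf
Hunk 2: at line 7 remove [vjcet,ujnwk,thts] add [vggs,hcpd,gmen] -> 13 lines: tdqhp zqrd vkjk ibpan gpu cavh fkfd vggs hcpd gmen nuws xrjd zustf
Hunk 3: at line 7 remove [vggs] add [acpt,ejyvp,lsnc] -> 15 lines: tdqhp zqrd vkjk ibpan gpu cavh fkfd acpt ejyvp lsnc hcpd gmen nuws xrjd zustf

Answer: tdqhp
zqrd
vkjk
ibpan
gpu
cavh
fkfd
acpt
ejyvp
lsnc
hcpd
gmen
nuws
xrjd
zustf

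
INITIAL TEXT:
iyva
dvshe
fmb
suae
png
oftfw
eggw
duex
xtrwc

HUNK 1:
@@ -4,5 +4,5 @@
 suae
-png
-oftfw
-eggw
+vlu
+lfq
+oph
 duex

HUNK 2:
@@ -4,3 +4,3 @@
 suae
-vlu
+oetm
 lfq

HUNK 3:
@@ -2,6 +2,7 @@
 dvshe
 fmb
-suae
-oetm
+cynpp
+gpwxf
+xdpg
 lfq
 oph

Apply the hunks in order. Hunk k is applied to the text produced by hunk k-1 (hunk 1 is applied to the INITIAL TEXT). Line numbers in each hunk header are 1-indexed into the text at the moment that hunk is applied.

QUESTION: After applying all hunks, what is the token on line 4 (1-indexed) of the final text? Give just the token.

Answer: cynpp

Derivation:
Hunk 1: at line 4 remove [png,oftfw,eggw] add [vlu,lfq,oph] -> 9 lines: iyva dvshe fmb suae vlu lfq oph duex xtrwc
Hunk 2: at line 4 remove [vlu] add [oetm] -> 9 lines: iyva dvshe fmb suae oetm lfq oph duex xtrwc
Hunk 3: at line 2 remove [suae,oetm] add [cynpp,gpwxf,xdpg] -> 10 lines: iyva dvshe fmb cynpp gpwxf xdpg lfq oph duex xtrwc
Final line 4: cynpp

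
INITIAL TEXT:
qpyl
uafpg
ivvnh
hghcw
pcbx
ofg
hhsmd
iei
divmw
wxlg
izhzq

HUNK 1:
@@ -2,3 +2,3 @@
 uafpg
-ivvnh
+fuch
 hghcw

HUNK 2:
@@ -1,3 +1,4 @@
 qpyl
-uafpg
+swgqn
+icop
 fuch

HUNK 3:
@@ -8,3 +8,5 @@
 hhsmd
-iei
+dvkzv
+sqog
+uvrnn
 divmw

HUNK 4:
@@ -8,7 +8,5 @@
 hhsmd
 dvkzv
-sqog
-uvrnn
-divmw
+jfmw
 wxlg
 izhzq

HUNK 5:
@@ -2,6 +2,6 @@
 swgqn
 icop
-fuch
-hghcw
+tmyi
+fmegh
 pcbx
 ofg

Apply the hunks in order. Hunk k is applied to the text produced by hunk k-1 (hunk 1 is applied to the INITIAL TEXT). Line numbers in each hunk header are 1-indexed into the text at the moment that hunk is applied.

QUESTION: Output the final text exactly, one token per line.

Hunk 1: at line 2 remove [ivvnh] add [fuch] -> 11 lines: qpyl uafpg fuch hghcw pcbx ofg hhsmd iei divmw wxlg izhzq
Hunk 2: at line 1 remove [uafpg] add [swgqn,icop] -> 12 lines: qpyl swgqn icop fuch hghcw pcbx ofg hhsmd iei divmw wxlg izhzq
Hunk 3: at line 8 remove [iei] add [dvkzv,sqog,uvrnn] -> 14 lines: qpyl swgqn icop fuch hghcw pcbx ofg hhsmd dvkzv sqog uvrnn divmw wxlg izhzq
Hunk 4: at line 8 remove [sqog,uvrnn,divmw] add [jfmw] -> 12 lines: qpyl swgqn icop fuch hghcw pcbx ofg hhsmd dvkzv jfmw wxlg izhzq
Hunk 5: at line 2 remove [fuch,hghcw] add [tmyi,fmegh] -> 12 lines: qpyl swgqn icop tmyi fmegh pcbx ofg hhsmd dvkzv jfmw wxlg izhzq

Answer: qpyl
swgqn
icop
tmyi
fmegh
pcbx
ofg
hhsmd
dvkzv
jfmw
wxlg
izhzq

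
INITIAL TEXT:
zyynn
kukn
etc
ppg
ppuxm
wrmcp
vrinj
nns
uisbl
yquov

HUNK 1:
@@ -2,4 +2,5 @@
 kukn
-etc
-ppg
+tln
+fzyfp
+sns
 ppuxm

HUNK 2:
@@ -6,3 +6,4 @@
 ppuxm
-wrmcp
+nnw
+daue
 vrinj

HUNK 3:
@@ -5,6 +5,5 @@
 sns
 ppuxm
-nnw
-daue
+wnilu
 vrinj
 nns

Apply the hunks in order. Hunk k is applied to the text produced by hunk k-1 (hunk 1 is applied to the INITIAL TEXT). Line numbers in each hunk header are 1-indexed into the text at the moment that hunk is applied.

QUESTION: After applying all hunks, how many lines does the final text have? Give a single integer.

Answer: 11

Derivation:
Hunk 1: at line 2 remove [etc,ppg] add [tln,fzyfp,sns] -> 11 lines: zyynn kukn tln fzyfp sns ppuxm wrmcp vrinj nns uisbl yquov
Hunk 2: at line 6 remove [wrmcp] add [nnw,daue] -> 12 lines: zyynn kukn tln fzyfp sns ppuxm nnw daue vrinj nns uisbl yquov
Hunk 3: at line 5 remove [nnw,daue] add [wnilu] -> 11 lines: zyynn kukn tln fzyfp sns ppuxm wnilu vrinj nns uisbl yquov
Final line count: 11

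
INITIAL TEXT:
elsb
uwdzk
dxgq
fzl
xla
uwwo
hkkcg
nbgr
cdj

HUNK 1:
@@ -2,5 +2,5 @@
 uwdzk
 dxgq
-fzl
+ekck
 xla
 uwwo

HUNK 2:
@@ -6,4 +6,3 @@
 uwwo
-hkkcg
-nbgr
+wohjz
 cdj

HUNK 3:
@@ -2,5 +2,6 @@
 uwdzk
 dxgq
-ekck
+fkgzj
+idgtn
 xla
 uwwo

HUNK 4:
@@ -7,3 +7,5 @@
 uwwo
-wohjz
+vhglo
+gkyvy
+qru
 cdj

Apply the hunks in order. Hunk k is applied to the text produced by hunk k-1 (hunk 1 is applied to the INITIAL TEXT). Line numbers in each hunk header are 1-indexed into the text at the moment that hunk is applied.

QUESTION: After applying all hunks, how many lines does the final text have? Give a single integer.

Answer: 11

Derivation:
Hunk 1: at line 2 remove [fzl] add [ekck] -> 9 lines: elsb uwdzk dxgq ekck xla uwwo hkkcg nbgr cdj
Hunk 2: at line 6 remove [hkkcg,nbgr] add [wohjz] -> 8 lines: elsb uwdzk dxgq ekck xla uwwo wohjz cdj
Hunk 3: at line 2 remove [ekck] add [fkgzj,idgtn] -> 9 lines: elsb uwdzk dxgq fkgzj idgtn xla uwwo wohjz cdj
Hunk 4: at line 7 remove [wohjz] add [vhglo,gkyvy,qru] -> 11 lines: elsb uwdzk dxgq fkgzj idgtn xla uwwo vhglo gkyvy qru cdj
Final line count: 11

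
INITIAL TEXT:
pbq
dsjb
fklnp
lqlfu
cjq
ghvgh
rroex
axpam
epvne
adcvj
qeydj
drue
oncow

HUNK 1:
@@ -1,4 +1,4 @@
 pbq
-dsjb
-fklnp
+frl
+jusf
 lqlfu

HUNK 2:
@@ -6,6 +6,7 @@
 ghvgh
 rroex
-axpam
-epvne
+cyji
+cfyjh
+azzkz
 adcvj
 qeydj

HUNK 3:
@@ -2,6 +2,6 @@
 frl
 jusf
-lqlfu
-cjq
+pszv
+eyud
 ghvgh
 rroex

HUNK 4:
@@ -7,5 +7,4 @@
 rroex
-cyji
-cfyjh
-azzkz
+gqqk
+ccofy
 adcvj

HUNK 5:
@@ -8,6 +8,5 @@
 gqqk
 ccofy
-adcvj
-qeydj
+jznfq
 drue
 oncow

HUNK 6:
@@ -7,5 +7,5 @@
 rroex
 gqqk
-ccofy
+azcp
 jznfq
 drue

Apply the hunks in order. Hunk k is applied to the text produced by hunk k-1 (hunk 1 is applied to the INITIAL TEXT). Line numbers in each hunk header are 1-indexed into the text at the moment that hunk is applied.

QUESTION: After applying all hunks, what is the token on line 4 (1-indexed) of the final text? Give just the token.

Answer: pszv

Derivation:
Hunk 1: at line 1 remove [dsjb,fklnp] add [frl,jusf] -> 13 lines: pbq frl jusf lqlfu cjq ghvgh rroex axpam epvne adcvj qeydj drue oncow
Hunk 2: at line 6 remove [axpam,epvne] add [cyji,cfyjh,azzkz] -> 14 lines: pbq frl jusf lqlfu cjq ghvgh rroex cyji cfyjh azzkz adcvj qeydj drue oncow
Hunk 3: at line 2 remove [lqlfu,cjq] add [pszv,eyud] -> 14 lines: pbq frl jusf pszv eyud ghvgh rroex cyji cfyjh azzkz adcvj qeydj drue oncow
Hunk 4: at line 7 remove [cyji,cfyjh,azzkz] add [gqqk,ccofy] -> 13 lines: pbq frl jusf pszv eyud ghvgh rroex gqqk ccofy adcvj qeydj drue oncow
Hunk 5: at line 8 remove [adcvj,qeydj] add [jznfq] -> 12 lines: pbq frl jusf pszv eyud ghvgh rroex gqqk ccofy jznfq drue oncow
Hunk 6: at line 7 remove [ccofy] add [azcp] -> 12 lines: pbq frl jusf pszv eyud ghvgh rroex gqqk azcp jznfq drue oncow
Final line 4: pszv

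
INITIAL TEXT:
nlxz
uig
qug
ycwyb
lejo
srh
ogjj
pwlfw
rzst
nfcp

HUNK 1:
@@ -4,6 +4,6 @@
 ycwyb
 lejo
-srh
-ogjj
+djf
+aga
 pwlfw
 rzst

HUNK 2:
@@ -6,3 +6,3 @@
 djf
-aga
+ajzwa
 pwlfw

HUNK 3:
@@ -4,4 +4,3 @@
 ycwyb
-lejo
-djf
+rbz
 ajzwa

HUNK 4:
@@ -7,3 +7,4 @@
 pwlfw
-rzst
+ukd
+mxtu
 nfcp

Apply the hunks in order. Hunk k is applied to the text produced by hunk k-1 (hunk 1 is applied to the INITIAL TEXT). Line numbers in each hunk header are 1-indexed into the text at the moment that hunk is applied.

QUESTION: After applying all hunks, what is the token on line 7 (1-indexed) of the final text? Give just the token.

Hunk 1: at line 4 remove [srh,ogjj] add [djf,aga] -> 10 lines: nlxz uig qug ycwyb lejo djf aga pwlfw rzst nfcp
Hunk 2: at line 6 remove [aga] add [ajzwa] -> 10 lines: nlxz uig qug ycwyb lejo djf ajzwa pwlfw rzst nfcp
Hunk 3: at line 4 remove [lejo,djf] add [rbz] -> 9 lines: nlxz uig qug ycwyb rbz ajzwa pwlfw rzst nfcp
Hunk 4: at line 7 remove [rzst] add [ukd,mxtu] -> 10 lines: nlxz uig qug ycwyb rbz ajzwa pwlfw ukd mxtu nfcp
Final line 7: pwlfw

Answer: pwlfw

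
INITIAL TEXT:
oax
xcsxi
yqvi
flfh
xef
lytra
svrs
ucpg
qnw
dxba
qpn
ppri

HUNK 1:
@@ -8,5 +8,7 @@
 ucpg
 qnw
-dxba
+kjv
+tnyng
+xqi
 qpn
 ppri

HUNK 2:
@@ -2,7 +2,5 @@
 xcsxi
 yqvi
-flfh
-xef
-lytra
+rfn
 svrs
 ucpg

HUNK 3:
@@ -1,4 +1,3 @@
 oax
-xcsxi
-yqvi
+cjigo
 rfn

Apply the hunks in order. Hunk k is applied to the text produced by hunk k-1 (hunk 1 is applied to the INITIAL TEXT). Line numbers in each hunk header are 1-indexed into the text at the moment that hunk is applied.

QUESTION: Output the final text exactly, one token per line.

Answer: oax
cjigo
rfn
svrs
ucpg
qnw
kjv
tnyng
xqi
qpn
ppri

Derivation:
Hunk 1: at line 8 remove [dxba] add [kjv,tnyng,xqi] -> 14 lines: oax xcsxi yqvi flfh xef lytra svrs ucpg qnw kjv tnyng xqi qpn ppri
Hunk 2: at line 2 remove [flfh,xef,lytra] add [rfn] -> 12 lines: oax xcsxi yqvi rfn svrs ucpg qnw kjv tnyng xqi qpn ppri
Hunk 3: at line 1 remove [xcsxi,yqvi] add [cjigo] -> 11 lines: oax cjigo rfn svrs ucpg qnw kjv tnyng xqi qpn ppri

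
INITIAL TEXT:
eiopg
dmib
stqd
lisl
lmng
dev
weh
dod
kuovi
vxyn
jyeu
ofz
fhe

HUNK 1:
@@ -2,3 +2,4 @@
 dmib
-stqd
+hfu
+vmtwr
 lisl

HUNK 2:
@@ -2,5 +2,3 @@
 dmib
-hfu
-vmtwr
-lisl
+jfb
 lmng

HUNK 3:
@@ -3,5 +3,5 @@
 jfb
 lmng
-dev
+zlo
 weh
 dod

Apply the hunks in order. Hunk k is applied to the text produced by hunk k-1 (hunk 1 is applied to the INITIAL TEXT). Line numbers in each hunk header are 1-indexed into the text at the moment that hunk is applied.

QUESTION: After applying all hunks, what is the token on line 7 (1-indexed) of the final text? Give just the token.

Answer: dod

Derivation:
Hunk 1: at line 2 remove [stqd] add [hfu,vmtwr] -> 14 lines: eiopg dmib hfu vmtwr lisl lmng dev weh dod kuovi vxyn jyeu ofz fhe
Hunk 2: at line 2 remove [hfu,vmtwr,lisl] add [jfb] -> 12 lines: eiopg dmib jfb lmng dev weh dod kuovi vxyn jyeu ofz fhe
Hunk 3: at line 3 remove [dev] add [zlo] -> 12 lines: eiopg dmib jfb lmng zlo weh dod kuovi vxyn jyeu ofz fhe
Final line 7: dod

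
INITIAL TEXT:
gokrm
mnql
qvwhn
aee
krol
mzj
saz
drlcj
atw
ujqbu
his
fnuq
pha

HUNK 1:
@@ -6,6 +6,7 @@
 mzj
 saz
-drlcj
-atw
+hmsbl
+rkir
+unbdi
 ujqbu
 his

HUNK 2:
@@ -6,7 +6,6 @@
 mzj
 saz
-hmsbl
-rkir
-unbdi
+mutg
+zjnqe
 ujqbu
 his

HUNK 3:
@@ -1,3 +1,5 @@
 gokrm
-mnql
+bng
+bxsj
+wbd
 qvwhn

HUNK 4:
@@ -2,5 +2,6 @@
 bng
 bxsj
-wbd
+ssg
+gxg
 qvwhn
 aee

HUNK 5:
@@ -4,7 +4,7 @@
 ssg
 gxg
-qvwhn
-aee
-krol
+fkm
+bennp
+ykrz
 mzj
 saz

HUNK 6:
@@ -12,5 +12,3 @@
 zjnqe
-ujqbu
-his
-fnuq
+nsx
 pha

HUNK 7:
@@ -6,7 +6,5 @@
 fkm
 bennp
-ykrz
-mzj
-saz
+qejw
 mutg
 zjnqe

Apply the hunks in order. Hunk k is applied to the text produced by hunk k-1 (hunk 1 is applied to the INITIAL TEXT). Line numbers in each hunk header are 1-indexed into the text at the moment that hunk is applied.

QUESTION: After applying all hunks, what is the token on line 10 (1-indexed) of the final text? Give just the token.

Answer: zjnqe

Derivation:
Hunk 1: at line 6 remove [drlcj,atw] add [hmsbl,rkir,unbdi] -> 14 lines: gokrm mnql qvwhn aee krol mzj saz hmsbl rkir unbdi ujqbu his fnuq pha
Hunk 2: at line 6 remove [hmsbl,rkir,unbdi] add [mutg,zjnqe] -> 13 lines: gokrm mnql qvwhn aee krol mzj saz mutg zjnqe ujqbu his fnuq pha
Hunk 3: at line 1 remove [mnql] add [bng,bxsj,wbd] -> 15 lines: gokrm bng bxsj wbd qvwhn aee krol mzj saz mutg zjnqe ujqbu his fnuq pha
Hunk 4: at line 2 remove [wbd] add [ssg,gxg] -> 16 lines: gokrm bng bxsj ssg gxg qvwhn aee krol mzj saz mutg zjnqe ujqbu his fnuq pha
Hunk 5: at line 4 remove [qvwhn,aee,krol] add [fkm,bennp,ykrz] -> 16 lines: gokrm bng bxsj ssg gxg fkm bennp ykrz mzj saz mutg zjnqe ujqbu his fnuq pha
Hunk 6: at line 12 remove [ujqbu,his,fnuq] add [nsx] -> 14 lines: gokrm bng bxsj ssg gxg fkm bennp ykrz mzj saz mutg zjnqe nsx pha
Hunk 7: at line 6 remove [ykrz,mzj,saz] add [qejw] -> 12 lines: gokrm bng bxsj ssg gxg fkm bennp qejw mutg zjnqe nsx pha
Final line 10: zjnqe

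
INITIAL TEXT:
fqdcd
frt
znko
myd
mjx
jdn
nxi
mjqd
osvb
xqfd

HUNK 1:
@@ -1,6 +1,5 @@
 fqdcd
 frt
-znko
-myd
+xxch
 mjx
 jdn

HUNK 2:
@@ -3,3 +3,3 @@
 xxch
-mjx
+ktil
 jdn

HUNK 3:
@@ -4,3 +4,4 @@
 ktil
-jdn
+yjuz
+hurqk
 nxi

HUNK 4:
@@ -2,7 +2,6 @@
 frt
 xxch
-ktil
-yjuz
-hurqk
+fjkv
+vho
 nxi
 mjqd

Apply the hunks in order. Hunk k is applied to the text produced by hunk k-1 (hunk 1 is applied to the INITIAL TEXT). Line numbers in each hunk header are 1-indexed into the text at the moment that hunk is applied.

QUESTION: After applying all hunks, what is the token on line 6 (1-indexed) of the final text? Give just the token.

Answer: nxi

Derivation:
Hunk 1: at line 1 remove [znko,myd] add [xxch] -> 9 lines: fqdcd frt xxch mjx jdn nxi mjqd osvb xqfd
Hunk 2: at line 3 remove [mjx] add [ktil] -> 9 lines: fqdcd frt xxch ktil jdn nxi mjqd osvb xqfd
Hunk 3: at line 4 remove [jdn] add [yjuz,hurqk] -> 10 lines: fqdcd frt xxch ktil yjuz hurqk nxi mjqd osvb xqfd
Hunk 4: at line 2 remove [ktil,yjuz,hurqk] add [fjkv,vho] -> 9 lines: fqdcd frt xxch fjkv vho nxi mjqd osvb xqfd
Final line 6: nxi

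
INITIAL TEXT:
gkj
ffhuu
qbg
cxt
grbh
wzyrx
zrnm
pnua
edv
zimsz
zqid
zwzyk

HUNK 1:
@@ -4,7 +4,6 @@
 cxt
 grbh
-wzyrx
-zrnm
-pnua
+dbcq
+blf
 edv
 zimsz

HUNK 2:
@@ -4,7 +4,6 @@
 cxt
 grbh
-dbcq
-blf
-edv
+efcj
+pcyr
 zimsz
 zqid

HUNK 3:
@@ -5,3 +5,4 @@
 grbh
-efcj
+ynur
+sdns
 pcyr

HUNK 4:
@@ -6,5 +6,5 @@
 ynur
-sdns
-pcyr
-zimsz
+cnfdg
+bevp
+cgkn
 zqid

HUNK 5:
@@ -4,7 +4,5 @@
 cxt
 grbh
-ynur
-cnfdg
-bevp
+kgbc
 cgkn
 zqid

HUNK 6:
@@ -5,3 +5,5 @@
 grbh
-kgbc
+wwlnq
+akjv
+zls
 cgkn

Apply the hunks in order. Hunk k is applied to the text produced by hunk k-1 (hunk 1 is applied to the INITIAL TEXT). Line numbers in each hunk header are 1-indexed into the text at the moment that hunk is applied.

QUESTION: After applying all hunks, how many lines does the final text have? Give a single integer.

Answer: 11

Derivation:
Hunk 1: at line 4 remove [wzyrx,zrnm,pnua] add [dbcq,blf] -> 11 lines: gkj ffhuu qbg cxt grbh dbcq blf edv zimsz zqid zwzyk
Hunk 2: at line 4 remove [dbcq,blf,edv] add [efcj,pcyr] -> 10 lines: gkj ffhuu qbg cxt grbh efcj pcyr zimsz zqid zwzyk
Hunk 3: at line 5 remove [efcj] add [ynur,sdns] -> 11 lines: gkj ffhuu qbg cxt grbh ynur sdns pcyr zimsz zqid zwzyk
Hunk 4: at line 6 remove [sdns,pcyr,zimsz] add [cnfdg,bevp,cgkn] -> 11 lines: gkj ffhuu qbg cxt grbh ynur cnfdg bevp cgkn zqid zwzyk
Hunk 5: at line 4 remove [ynur,cnfdg,bevp] add [kgbc] -> 9 lines: gkj ffhuu qbg cxt grbh kgbc cgkn zqid zwzyk
Hunk 6: at line 5 remove [kgbc] add [wwlnq,akjv,zls] -> 11 lines: gkj ffhuu qbg cxt grbh wwlnq akjv zls cgkn zqid zwzyk
Final line count: 11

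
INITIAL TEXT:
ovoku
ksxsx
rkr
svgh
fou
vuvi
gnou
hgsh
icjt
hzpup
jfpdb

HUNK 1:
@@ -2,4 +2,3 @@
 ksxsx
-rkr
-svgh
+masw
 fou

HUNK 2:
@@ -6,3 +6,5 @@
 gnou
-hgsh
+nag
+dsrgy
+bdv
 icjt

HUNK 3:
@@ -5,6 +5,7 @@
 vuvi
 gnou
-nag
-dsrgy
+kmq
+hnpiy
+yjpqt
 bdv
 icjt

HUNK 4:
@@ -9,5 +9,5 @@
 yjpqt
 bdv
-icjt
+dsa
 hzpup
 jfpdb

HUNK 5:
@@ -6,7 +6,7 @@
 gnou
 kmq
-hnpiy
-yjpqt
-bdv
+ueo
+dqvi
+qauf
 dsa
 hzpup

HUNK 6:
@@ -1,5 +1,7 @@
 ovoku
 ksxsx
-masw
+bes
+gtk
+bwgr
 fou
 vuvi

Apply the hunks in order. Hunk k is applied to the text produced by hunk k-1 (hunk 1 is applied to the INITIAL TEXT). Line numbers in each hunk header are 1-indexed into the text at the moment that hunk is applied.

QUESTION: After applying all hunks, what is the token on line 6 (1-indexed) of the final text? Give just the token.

Answer: fou

Derivation:
Hunk 1: at line 2 remove [rkr,svgh] add [masw] -> 10 lines: ovoku ksxsx masw fou vuvi gnou hgsh icjt hzpup jfpdb
Hunk 2: at line 6 remove [hgsh] add [nag,dsrgy,bdv] -> 12 lines: ovoku ksxsx masw fou vuvi gnou nag dsrgy bdv icjt hzpup jfpdb
Hunk 3: at line 5 remove [nag,dsrgy] add [kmq,hnpiy,yjpqt] -> 13 lines: ovoku ksxsx masw fou vuvi gnou kmq hnpiy yjpqt bdv icjt hzpup jfpdb
Hunk 4: at line 9 remove [icjt] add [dsa] -> 13 lines: ovoku ksxsx masw fou vuvi gnou kmq hnpiy yjpqt bdv dsa hzpup jfpdb
Hunk 5: at line 6 remove [hnpiy,yjpqt,bdv] add [ueo,dqvi,qauf] -> 13 lines: ovoku ksxsx masw fou vuvi gnou kmq ueo dqvi qauf dsa hzpup jfpdb
Hunk 6: at line 1 remove [masw] add [bes,gtk,bwgr] -> 15 lines: ovoku ksxsx bes gtk bwgr fou vuvi gnou kmq ueo dqvi qauf dsa hzpup jfpdb
Final line 6: fou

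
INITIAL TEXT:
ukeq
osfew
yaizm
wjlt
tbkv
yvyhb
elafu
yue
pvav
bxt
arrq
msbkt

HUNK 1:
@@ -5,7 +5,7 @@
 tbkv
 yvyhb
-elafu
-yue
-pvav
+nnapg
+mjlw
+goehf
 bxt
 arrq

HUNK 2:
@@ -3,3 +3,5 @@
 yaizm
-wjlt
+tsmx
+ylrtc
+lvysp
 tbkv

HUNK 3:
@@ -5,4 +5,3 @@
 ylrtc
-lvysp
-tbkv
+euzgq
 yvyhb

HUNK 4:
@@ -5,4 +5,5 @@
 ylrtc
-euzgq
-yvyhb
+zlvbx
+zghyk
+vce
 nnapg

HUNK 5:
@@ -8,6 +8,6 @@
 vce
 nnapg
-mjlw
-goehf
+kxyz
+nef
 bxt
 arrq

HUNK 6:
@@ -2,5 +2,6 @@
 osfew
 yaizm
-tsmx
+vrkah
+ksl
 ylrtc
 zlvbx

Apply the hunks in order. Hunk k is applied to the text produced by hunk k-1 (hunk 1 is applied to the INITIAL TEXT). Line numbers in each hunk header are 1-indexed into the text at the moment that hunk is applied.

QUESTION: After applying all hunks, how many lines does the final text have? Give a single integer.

Answer: 15

Derivation:
Hunk 1: at line 5 remove [elafu,yue,pvav] add [nnapg,mjlw,goehf] -> 12 lines: ukeq osfew yaizm wjlt tbkv yvyhb nnapg mjlw goehf bxt arrq msbkt
Hunk 2: at line 3 remove [wjlt] add [tsmx,ylrtc,lvysp] -> 14 lines: ukeq osfew yaizm tsmx ylrtc lvysp tbkv yvyhb nnapg mjlw goehf bxt arrq msbkt
Hunk 3: at line 5 remove [lvysp,tbkv] add [euzgq] -> 13 lines: ukeq osfew yaizm tsmx ylrtc euzgq yvyhb nnapg mjlw goehf bxt arrq msbkt
Hunk 4: at line 5 remove [euzgq,yvyhb] add [zlvbx,zghyk,vce] -> 14 lines: ukeq osfew yaizm tsmx ylrtc zlvbx zghyk vce nnapg mjlw goehf bxt arrq msbkt
Hunk 5: at line 8 remove [mjlw,goehf] add [kxyz,nef] -> 14 lines: ukeq osfew yaizm tsmx ylrtc zlvbx zghyk vce nnapg kxyz nef bxt arrq msbkt
Hunk 6: at line 2 remove [tsmx] add [vrkah,ksl] -> 15 lines: ukeq osfew yaizm vrkah ksl ylrtc zlvbx zghyk vce nnapg kxyz nef bxt arrq msbkt
Final line count: 15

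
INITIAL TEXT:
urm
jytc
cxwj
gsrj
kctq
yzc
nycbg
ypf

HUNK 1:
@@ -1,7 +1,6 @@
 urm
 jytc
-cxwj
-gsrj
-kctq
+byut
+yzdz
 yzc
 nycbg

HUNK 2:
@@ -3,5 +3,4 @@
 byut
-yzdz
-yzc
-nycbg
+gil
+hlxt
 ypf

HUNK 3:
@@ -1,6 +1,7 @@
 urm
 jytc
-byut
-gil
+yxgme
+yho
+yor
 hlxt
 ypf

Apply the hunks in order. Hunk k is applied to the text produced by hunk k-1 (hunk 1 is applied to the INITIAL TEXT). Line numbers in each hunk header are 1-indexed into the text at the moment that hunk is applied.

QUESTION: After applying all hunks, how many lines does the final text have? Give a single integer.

Hunk 1: at line 1 remove [cxwj,gsrj,kctq] add [byut,yzdz] -> 7 lines: urm jytc byut yzdz yzc nycbg ypf
Hunk 2: at line 3 remove [yzdz,yzc,nycbg] add [gil,hlxt] -> 6 lines: urm jytc byut gil hlxt ypf
Hunk 3: at line 1 remove [byut,gil] add [yxgme,yho,yor] -> 7 lines: urm jytc yxgme yho yor hlxt ypf
Final line count: 7

Answer: 7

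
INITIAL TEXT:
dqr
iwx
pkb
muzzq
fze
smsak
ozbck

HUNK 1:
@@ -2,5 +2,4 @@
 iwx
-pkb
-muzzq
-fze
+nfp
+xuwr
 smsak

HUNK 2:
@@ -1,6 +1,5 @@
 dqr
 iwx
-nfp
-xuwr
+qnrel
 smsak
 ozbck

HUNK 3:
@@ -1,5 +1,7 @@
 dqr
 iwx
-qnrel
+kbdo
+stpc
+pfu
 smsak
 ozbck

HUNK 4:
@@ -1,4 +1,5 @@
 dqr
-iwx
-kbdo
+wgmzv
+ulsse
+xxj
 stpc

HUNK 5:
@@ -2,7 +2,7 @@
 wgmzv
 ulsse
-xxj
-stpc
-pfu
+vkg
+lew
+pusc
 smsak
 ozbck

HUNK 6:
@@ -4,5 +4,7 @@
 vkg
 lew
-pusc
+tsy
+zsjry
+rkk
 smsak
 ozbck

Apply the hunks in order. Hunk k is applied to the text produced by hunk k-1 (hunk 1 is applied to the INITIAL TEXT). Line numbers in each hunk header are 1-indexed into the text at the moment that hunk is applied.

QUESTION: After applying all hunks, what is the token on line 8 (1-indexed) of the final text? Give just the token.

Answer: rkk

Derivation:
Hunk 1: at line 2 remove [pkb,muzzq,fze] add [nfp,xuwr] -> 6 lines: dqr iwx nfp xuwr smsak ozbck
Hunk 2: at line 1 remove [nfp,xuwr] add [qnrel] -> 5 lines: dqr iwx qnrel smsak ozbck
Hunk 3: at line 1 remove [qnrel] add [kbdo,stpc,pfu] -> 7 lines: dqr iwx kbdo stpc pfu smsak ozbck
Hunk 4: at line 1 remove [iwx,kbdo] add [wgmzv,ulsse,xxj] -> 8 lines: dqr wgmzv ulsse xxj stpc pfu smsak ozbck
Hunk 5: at line 2 remove [xxj,stpc,pfu] add [vkg,lew,pusc] -> 8 lines: dqr wgmzv ulsse vkg lew pusc smsak ozbck
Hunk 6: at line 4 remove [pusc] add [tsy,zsjry,rkk] -> 10 lines: dqr wgmzv ulsse vkg lew tsy zsjry rkk smsak ozbck
Final line 8: rkk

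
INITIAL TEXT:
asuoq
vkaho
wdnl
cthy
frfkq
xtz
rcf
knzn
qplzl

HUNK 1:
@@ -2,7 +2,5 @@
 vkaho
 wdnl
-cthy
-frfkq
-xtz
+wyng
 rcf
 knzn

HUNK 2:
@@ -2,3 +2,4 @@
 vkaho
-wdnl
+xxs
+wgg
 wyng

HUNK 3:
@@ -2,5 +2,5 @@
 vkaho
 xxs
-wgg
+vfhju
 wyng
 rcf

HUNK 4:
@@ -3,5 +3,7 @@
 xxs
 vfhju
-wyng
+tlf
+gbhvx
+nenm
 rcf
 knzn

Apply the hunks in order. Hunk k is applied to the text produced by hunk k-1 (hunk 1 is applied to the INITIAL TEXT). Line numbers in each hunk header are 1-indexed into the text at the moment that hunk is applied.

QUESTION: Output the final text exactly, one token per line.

Hunk 1: at line 2 remove [cthy,frfkq,xtz] add [wyng] -> 7 lines: asuoq vkaho wdnl wyng rcf knzn qplzl
Hunk 2: at line 2 remove [wdnl] add [xxs,wgg] -> 8 lines: asuoq vkaho xxs wgg wyng rcf knzn qplzl
Hunk 3: at line 2 remove [wgg] add [vfhju] -> 8 lines: asuoq vkaho xxs vfhju wyng rcf knzn qplzl
Hunk 4: at line 3 remove [wyng] add [tlf,gbhvx,nenm] -> 10 lines: asuoq vkaho xxs vfhju tlf gbhvx nenm rcf knzn qplzl

Answer: asuoq
vkaho
xxs
vfhju
tlf
gbhvx
nenm
rcf
knzn
qplzl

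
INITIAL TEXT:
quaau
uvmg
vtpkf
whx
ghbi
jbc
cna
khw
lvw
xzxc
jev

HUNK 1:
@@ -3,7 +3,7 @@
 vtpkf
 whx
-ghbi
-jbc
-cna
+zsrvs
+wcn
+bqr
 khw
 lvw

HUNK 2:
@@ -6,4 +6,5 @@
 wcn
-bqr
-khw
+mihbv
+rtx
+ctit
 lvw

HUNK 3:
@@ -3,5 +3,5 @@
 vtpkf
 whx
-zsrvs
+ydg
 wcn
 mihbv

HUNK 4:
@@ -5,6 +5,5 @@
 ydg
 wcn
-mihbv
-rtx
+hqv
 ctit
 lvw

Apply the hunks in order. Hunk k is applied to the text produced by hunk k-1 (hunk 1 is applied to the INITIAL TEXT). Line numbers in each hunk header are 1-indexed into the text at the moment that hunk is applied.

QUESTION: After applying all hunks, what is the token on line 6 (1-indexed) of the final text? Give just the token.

Answer: wcn

Derivation:
Hunk 1: at line 3 remove [ghbi,jbc,cna] add [zsrvs,wcn,bqr] -> 11 lines: quaau uvmg vtpkf whx zsrvs wcn bqr khw lvw xzxc jev
Hunk 2: at line 6 remove [bqr,khw] add [mihbv,rtx,ctit] -> 12 lines: quaau uvmg vtpkf whx zsrvs wcn mihbv rtx ctit lvw xzxc jev
Hunk 3: at line 3 remove [zsrvs] add [ydg] -> 12 lines: quaau uvmg vtpkf whx ydg wcn mihbv rtx ctit lvw xzxc jev
Hunk 4: at line 5 remove [mihbv,rtx] add [hqv] -> 11 lines: quaau uvmg vtpkf whx ydg wcn hqv ctit lvw xzxc jev
Final line 6: wcn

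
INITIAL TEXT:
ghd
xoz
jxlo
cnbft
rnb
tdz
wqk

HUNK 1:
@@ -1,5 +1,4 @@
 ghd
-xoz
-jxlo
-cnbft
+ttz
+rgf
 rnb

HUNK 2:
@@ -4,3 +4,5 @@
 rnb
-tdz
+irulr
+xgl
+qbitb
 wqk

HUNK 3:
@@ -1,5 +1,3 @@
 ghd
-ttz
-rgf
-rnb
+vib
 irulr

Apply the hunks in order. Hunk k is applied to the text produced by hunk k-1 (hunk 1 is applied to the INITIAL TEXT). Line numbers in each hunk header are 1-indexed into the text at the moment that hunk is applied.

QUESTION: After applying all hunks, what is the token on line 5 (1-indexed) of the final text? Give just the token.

Hunk 1: at line 1 remove [xoz,jxlo,cnbft] add [ttz,rgf] -> 6 lines: ghd ttz rgf rnb tdz wqk
Hunk 2: at line 4 remove [tdz] add [irulr,xgl,qbitb] -> 8 lines: ghd ttz rgf rnb irulr xgl qbitb wqk
Hunk 3: at line 1 remove [ttz,rgf,rnb] add [vib] -> 6 lines: ghd vib irulr xgl qbitb wqk
Final line 5: qbitb

Answer: qbitb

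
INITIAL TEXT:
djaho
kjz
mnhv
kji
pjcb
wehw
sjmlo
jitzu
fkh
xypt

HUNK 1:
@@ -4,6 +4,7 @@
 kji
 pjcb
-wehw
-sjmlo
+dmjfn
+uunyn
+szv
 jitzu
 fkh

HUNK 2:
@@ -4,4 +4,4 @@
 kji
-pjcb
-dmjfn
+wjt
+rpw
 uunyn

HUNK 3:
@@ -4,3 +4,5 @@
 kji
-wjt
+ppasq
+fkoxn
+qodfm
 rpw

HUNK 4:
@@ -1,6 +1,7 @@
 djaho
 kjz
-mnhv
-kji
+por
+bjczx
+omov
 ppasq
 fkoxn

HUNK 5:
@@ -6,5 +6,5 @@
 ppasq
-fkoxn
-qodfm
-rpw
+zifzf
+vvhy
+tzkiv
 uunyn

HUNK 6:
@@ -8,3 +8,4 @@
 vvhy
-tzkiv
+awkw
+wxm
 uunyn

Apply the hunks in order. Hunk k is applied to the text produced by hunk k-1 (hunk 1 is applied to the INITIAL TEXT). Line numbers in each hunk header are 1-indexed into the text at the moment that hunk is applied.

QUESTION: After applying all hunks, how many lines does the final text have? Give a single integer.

Hunk 1: at line 4 remove [wehw,sjmlo] add [dmjfn,uunyn,szv] -> 11 lines: djaho kjz mnhv kji pjcb dmjfn uunyn szv jitzu fkh xypt
Hunk 2: at line 4 remove [pjcb,dmjfn] add [wjt,rpw] -> 11 lines: djaho kjz mnhv kji wjt rpw uunyn szv jitzu fkh xypt
Hunk 3: at line 4 remove [wjt] add [ppasq,fkoxn,qodfm] -> 13 lines: djaho kjz mnhv kji ppasq fkoxn qodfm rpw uunyn szv jitzu fkh xypt
Hunk 4: at line 1 remove [mnhv,kji] add [por,bjczx,omov] -> 14 lines: djaho kjz por bjczx omov ppasq fkoxn qodfm rpw uunyn szv jitzu fkh xypt
Hunk 5: at line 6 remove [fkoxn,qodfm,rpw] add [zifzf,vvhy,tzkiv] -> 14 lines: djaho kjz por bjczx omov ppasq zifzf vvhy tzkiv uunyn szv jitzu fkh xypt
Hunk 6: at line 8 remove [tzkiv] add [awkw,wxm] -> 15 lines: djaho kjz por bjczx omov ppasq zifzf vvhy awkw wxm uunyn szv jitzu fkh xypt
Final line count: 15

Answer: 15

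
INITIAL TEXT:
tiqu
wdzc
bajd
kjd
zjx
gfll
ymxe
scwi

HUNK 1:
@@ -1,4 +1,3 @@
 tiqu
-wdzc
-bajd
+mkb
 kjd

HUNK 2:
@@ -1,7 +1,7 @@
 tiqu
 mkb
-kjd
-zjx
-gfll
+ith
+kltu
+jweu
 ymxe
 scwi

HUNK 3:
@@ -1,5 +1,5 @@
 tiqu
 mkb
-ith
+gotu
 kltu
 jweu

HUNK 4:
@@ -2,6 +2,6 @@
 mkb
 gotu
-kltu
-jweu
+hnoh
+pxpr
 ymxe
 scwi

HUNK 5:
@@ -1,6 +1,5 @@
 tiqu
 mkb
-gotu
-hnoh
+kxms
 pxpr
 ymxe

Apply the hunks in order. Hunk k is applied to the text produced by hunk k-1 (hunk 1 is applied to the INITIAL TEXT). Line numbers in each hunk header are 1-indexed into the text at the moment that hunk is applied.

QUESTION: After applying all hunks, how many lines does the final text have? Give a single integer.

Hunk 1: at line 1 remove [wdzc,bajd] add [mkb] -> 7 lines: tiqu mkb kjd zjx gfll ymxe scwi
Hunk 2: at line 1 remove [kjd,zjx,gfll] add [ith,kltu,jweu] -> 7 lines: tiqu mkb ith kltu jweu ymxe scwi
Hunk 3: at line 1 remove [ith] add [gotu] -> 7 lines: tiqu mkb gotu kltu jweu ymxe scwi
Hunk 4: at line 2 remove [kltu,jweu] add [hnoh,pxpr] -> 7 lines: tiqu mkb gotu hnoh pxpr ymxe scwi
Hunk 5: at line 1 remove [gotu,hnoh] add [kxms] -> 6 lines: tiqu mkb kxms pxpr ymxe scwi
Final line count: 6

Answer: 6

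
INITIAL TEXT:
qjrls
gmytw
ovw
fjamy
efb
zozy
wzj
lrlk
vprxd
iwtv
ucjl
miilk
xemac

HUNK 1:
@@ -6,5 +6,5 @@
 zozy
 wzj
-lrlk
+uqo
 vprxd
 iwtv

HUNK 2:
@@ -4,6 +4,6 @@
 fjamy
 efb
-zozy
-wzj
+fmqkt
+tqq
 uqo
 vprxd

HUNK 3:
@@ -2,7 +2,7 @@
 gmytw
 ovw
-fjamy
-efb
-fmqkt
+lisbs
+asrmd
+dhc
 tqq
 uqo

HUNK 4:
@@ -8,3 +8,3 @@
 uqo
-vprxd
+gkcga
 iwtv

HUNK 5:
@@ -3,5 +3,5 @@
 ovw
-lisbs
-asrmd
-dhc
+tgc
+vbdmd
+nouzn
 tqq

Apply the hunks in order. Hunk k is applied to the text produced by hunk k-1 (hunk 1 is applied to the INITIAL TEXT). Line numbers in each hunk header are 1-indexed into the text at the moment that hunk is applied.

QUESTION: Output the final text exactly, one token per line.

Answer: qjrls
gmytw
ovw
tgc
vbdmd
nouzn
tqq
uqo
gkcga
iwtv
ucjl
miilk
xemac

Derivation:
Hunk 1: at line 6 remove [lrlk] add [uqo] -> 13 lines: qjrls gmytw ovw fjamy efb zozy wzj uqo vprxd iwtv ucjl miilk xemac
Hunk 2: at line 4 remove [zozy,wzj] add [fmqkt,tqq] -> 13 lines: qjrls gmytw ovw fjamy efb fmqkt tqq uqo vprxd iwtv ucjl miilk xemac
Hunk 3: at line 2 remove [fjamy,efb,fmqkt] add [lisbs,asrmd,dhc] -> 13 lines: qjrls gmytw ovw lisbs asrmd dhc tqq uqo vprxd iwtv ucjl miilk xemac
Hunk 4: at line 8 remove [vprxd] add [gkcga] -> 13 lines: qjrls gmytw ovw lisbs asrmd dhc tqq uqo gkcga iwtv ucjl miilk xemac
Hunk 5: at line 3 remove [lisbs,asrmd,dhc] add [tgc,vbdmd,nouzn] -> 13 lines: qjrls gmytw ovw tgc vbdmd nouzn tqq uqo gkcga iwtv ucjl miilk xemac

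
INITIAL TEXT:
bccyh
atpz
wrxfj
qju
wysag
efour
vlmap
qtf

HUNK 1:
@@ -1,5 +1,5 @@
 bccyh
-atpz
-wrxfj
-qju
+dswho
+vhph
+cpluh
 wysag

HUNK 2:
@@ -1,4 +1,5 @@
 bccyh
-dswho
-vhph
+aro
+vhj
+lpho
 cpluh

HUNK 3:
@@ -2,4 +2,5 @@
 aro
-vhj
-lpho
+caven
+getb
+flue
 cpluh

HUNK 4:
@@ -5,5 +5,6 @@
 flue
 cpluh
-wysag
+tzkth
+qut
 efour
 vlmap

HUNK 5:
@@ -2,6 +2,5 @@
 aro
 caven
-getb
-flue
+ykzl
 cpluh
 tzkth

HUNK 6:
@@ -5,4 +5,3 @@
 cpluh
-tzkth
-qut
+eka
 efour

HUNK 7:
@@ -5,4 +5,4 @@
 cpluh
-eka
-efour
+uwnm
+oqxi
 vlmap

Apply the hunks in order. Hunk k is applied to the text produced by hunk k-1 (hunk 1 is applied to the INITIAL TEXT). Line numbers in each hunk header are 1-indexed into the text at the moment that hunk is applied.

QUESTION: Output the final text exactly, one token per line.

Hunk 1: at line 1 remove [atpz,wrxfj,qju] add [dswho,vhph,cpluh] -> 8 lines: bccyh dswho vhph cpluh wysag efour vlmap qtf
Hunk 2: at line 1 remove [dswho,vhph] add [aro,vhj,lpho] -> 9 lines: bccyh aro vhj lpho cpluh wysag efour vlmap qtf
Hunk 3: at line 2 remove [vhj,lpho] add [caven,getb,flue] -> 10 lines: bccyh aro caven getb flue cpluh wysag efour vlmap qtf
Hunk 4: at line 5 remove [wysag] add [tzkth,qut] -> 11 lines: bccyh aro caven getb flue cpluh tzkth qut efour vlmap qtf
Hunk 5: at line 2 remove [getb,flue] add [ykzl] -> 10 lines: bccyh aro caven ykzl cpluh tzkth qut efour vlmap qtf
Hunk 6: at line 5 remove [tzkth,qut] add [eka] -> 9 lines: bccyh aro caven ykzl cpluh eka efour vlmap qtf
Hunk 7: at line 5 remove [eka,efour] add [uwnm,oqxi] -> 9 lines: bccyh aro caven ykzl cpluh uwnm oqxi vlmap qtf

Answer: bccyh
aro
caven
ykzl
cpluh
uwnm
oqxi
vlmap
qtf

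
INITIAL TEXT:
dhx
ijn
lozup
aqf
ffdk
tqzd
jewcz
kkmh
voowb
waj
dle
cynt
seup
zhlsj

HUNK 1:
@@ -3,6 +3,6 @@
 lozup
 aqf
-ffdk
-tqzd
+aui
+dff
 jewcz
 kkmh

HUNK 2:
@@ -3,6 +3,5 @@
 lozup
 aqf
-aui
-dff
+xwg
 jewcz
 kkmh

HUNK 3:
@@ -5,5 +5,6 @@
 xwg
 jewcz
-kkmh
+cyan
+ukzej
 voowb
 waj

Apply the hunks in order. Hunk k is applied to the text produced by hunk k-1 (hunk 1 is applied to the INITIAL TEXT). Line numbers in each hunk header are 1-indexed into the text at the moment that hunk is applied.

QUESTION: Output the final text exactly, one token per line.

Answer: dhx
ijn
lozup
aqf
xwg
jewcz
cyan
ukzej
voowb
waj
dle
cynt
seup
zhlsj

Derivation:
Hunk 1: at line 3 remove [ffdk,tqzd] add [aui,dff] -> 14 lines: dhx ijn lozup aqf aui dff jewcz kkmh voowb waj dle cynt seup zhlsj
Hunk 2: at line 3 remove [aui,dff] add [xwg] -> 13 lines: dhx ijn lozup aqf xwg jewcz kkmh voowb waj dle cynt seup zhlsj
Hunk 3: at line 5 remove [kkmh] add [cyan,ukzej] -> 14 lines: dhx ijn lozup aqf xwg jewcz cyan ukzej voowb waj dle cynt seup zhlsj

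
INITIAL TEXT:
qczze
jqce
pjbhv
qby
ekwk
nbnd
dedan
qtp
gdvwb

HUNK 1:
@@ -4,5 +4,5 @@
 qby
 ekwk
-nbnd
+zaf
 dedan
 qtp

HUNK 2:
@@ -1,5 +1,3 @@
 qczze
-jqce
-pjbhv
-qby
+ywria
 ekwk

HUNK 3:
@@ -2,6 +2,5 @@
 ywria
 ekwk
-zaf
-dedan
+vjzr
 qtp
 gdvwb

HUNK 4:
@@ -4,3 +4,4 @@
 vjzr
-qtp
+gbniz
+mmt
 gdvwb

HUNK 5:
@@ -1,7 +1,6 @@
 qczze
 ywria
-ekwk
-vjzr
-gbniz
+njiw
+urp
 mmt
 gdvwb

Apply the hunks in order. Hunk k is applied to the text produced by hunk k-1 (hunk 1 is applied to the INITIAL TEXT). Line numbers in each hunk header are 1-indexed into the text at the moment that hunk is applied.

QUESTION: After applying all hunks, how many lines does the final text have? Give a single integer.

Hunk 1: at line 4 remove [nbnd] add [zaf] -> 9 lines: qczze jqce pjbhv qby ekwk zaf dedan qtp gdvwb
Hunk 2: at line 1 remove [jqce,pjbhv,qby] add [ywria] -> 7 lines: qczze ywria ekwk zaf dedan qtp gdvwb
Hunk 3: at line 2 remove [zaf,dedan] add [vjzr] -> 6 lines: qczze ywria ekwk vjzr qtp gdvwb
Hunk 4: at line 4 remove [qtp] add [gbniz,mmt] -> 7 lines: qczze ywria ekwk vjzr gbniz mmt gdvwb
Hunk 5: at line 1 remove [ekwk,vjzr,gbniz] add [njiw,urp] -> 6 lines: qczze ywria njiw urp mmt gdvwb
Final line count: 6

Answer: 6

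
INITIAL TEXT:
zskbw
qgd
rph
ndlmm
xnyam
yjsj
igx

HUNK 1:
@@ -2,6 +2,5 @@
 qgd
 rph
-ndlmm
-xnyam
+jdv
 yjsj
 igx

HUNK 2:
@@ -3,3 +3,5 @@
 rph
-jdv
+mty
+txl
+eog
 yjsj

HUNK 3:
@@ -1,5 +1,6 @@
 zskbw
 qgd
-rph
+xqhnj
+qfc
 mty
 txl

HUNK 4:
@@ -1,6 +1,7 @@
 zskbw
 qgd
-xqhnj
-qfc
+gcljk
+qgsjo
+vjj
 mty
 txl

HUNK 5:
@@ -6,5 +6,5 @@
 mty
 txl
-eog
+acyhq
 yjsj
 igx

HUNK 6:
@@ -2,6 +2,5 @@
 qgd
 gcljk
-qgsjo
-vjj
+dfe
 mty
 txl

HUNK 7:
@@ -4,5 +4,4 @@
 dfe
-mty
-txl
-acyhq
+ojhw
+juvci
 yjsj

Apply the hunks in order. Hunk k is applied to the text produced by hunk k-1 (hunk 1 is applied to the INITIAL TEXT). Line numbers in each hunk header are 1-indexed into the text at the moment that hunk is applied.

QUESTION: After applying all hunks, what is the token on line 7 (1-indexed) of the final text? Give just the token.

Hunk 1: at line 2 remove [ndlmm,xnyam] add [jdv] -> 6 lines: zskbw qgd rph jdv yjsj igx
Hunk 2: at line 3 remove [jdv] add [mty,txl,eog] -> 8 lines: zskbw qgd rph mty txl eog yjsj igx
Hunk 3: at line 1 remove [rph] add [xqhnj,qfc] -> 9 lines: zskbw qgd xqhnj qfc mty txl eog yjsj igx
Hunk 4: at line 1 remove [xqhnj,qfc] add [gcljk,qgsjo,vjj] -> 10 lines: zskbw qgd gcljk qgsjo vjj mty txl eog yjsj igx
Hunk 5: at line 6 remove [eog] add [acyhq] -> 10 lines: zskbw qgd gcljk qgsjo vjj mty txl acyhq yjsj igx
Hunk 6: at line 2 remove [qgsjo,vjj] add [dfe] -> 9 lines: zskbw qgd gcljk dfe mty txl acyhq yjsj igx
Hunk 7: at line 4 remove [mty,txl,acyhq] add [ojhw,juvci] -> 8 lines: zskbw qgd gcljk dfe ojhw juvci yjsj igx
Final line 7: yjsj

Answer: yjsj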